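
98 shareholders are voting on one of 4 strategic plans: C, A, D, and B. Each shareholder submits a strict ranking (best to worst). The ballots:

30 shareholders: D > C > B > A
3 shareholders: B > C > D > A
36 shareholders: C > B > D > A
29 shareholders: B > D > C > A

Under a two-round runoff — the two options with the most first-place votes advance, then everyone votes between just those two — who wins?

C

Round 1 first-place votes: C 36, A 0, D 30, B 32.
C and B advance.
Runoff: C is preferred to B by 66 voters; B by 32.
C wins the runoff.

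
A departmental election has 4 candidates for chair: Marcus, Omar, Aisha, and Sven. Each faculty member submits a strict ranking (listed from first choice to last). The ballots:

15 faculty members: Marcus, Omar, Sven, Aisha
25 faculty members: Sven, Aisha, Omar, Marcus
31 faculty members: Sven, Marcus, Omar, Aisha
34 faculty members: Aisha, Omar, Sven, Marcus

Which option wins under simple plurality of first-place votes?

First-place votes: Marcus 15, Omar 0, Aisha 34, Sven 56.
Sven has the most first-place votes.

Sven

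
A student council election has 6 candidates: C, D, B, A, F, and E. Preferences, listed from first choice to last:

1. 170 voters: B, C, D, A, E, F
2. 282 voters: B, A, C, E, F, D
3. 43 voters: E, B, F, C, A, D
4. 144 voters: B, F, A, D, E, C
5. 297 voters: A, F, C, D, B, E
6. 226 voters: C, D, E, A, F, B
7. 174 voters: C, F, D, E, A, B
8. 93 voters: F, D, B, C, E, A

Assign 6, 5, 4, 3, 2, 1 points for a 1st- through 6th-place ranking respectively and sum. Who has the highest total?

C

C: 170·5 + 282·4 + 43·3 + 144·1 + 297·4 + 226·6 + 174·6 + 93·3 = 6118
D: 170·4 + 282·1 + 43·1 + 144·3 + 297·3 + 226·5 + 174·4 + 93·5 = 4619
B: 170·6 + 282·6 + 43·5 + 144·6 + 297·2 + 226·1 + 174·1 + 93·4 = 5157
A: 170·3 + 282·5 + 43·2 + 144·4 + 297·6 + 226·3 + 174·2 + 93·1 = 5483
F: 170·1 + 282·2 + 43·4 + 144·5 + 297·5 + 226·2 + 174·5 + 93·6 = 4991
E: 170·2 + 282·3 + 43·6 + 144·2 + 297·1 + 226·4 + 174·3 + 93·2 = 3641
C has the highest Borda score (6118).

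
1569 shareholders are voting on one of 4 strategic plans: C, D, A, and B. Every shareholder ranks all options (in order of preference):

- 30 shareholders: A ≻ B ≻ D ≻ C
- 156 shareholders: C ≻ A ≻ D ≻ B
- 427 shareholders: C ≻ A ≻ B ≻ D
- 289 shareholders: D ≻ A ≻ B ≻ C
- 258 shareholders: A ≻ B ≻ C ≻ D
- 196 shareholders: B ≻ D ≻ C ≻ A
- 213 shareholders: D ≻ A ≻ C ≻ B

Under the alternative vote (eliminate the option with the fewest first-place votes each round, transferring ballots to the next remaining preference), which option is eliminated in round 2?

Round 1: C 583, D 502, A 288, B 196. Eliminate B.
Round 2: C 583, D 698, A 288. Eliminate A.

A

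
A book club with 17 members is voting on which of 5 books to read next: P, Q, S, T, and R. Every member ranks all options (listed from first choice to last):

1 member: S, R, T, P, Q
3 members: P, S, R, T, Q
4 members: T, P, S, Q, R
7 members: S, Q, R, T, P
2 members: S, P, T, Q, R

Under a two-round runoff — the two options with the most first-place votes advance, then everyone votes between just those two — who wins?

S

Round 1 first-place votes: P 3, Q 0, S 10, T 4, R 0.
S and T advance.
Runoff: S is preferred to T by 13 voters; T by 4.
S wins the runoff.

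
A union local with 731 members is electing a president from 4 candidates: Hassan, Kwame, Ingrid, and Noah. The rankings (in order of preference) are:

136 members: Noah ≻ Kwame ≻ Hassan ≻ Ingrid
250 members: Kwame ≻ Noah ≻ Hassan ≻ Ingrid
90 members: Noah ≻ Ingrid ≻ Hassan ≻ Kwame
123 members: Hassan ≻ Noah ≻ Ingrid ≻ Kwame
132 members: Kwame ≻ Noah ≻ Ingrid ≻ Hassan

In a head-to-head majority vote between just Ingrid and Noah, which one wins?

Voters preferring Ingrid to Noah: 0; preferring Noah to Ingrid: 731.
Noah wins the head-to-head.

Noah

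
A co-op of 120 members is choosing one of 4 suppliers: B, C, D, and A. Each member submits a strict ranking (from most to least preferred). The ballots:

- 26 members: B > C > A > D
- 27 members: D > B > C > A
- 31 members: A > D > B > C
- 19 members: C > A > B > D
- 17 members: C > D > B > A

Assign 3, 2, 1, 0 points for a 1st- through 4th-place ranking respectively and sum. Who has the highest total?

B: 26·3 + 27·2 + 31·1 + 19·1 + 17·1 = 199
C: 26·2 + 27·1 + 31·0 + 19·3 + 17·3 = 187
D: 26·0 + 27·3 + 31·2 + 19·0 + 17·2 = 177
A: 26·1 + 27·0 + 31·3 + 19·2 + 17·0 = 157
B has the highest Borda score (199).

B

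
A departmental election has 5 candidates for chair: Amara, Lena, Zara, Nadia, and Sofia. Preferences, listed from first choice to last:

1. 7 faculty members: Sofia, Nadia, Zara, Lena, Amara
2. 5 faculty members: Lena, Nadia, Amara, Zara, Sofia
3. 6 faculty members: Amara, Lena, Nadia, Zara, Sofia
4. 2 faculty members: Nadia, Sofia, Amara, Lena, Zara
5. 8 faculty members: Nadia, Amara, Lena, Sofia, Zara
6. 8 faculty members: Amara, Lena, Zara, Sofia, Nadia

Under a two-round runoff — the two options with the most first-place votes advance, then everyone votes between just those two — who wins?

Nadia

Round 1 first-place votes: Amara 14, Lena 5, Zara 0, Nadia 10, Sofia 7.
Amara and Nadia advance.
Runoff: Amara is preferred to Nadia by 14 voters; Nadia by 22.
Nadia wins the runoff.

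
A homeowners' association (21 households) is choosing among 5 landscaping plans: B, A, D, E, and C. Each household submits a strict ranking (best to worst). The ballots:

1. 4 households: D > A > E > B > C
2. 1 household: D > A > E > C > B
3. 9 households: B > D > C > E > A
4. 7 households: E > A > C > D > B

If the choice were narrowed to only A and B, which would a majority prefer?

A

Voters preferring A to B: 12; preferring B to A: 9.
A wins the head-to-head.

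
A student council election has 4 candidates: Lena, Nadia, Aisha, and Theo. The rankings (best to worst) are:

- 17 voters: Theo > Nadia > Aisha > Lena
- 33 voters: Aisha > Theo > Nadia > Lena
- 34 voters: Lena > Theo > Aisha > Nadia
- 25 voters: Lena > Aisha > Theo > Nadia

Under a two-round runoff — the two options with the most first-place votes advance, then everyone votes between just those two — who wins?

Round 1 first-place votes: Lena 59, Nadia 0, Aisha 33, Theo 17.
Lena and Aisha advance.
Runoff: Lena is preferred to Aisha by 59 voters; Aisha by 50.
Lena wins the runoff.

Lena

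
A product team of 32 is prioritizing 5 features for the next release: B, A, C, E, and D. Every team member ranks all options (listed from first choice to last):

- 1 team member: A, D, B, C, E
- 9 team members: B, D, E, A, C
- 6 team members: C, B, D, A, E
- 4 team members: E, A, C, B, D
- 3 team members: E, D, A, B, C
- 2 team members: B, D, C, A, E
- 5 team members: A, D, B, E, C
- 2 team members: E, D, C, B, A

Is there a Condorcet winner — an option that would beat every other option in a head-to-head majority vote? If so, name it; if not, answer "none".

B vs A: 19–13 for B.
B vs C: 20–12 for B.
B vs E: 23–9 for B.
B vs D: 21–11 for B.
B beats every other option head-to-head.

B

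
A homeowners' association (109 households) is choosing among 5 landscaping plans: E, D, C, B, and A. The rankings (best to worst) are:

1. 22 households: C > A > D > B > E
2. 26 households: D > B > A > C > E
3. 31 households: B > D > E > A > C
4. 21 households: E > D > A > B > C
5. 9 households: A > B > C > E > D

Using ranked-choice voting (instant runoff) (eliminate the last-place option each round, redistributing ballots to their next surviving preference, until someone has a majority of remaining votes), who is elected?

Round 1: E 21, D 26, C 22, B 31, A 9. Eliminate A.
Round 2: E 21, D 26, C 22, B 40. Eliminate E.
Round 3: D 47, C 22, B 40. Eliminate C.
Round 4: D 69, B 40. D has a majority.

D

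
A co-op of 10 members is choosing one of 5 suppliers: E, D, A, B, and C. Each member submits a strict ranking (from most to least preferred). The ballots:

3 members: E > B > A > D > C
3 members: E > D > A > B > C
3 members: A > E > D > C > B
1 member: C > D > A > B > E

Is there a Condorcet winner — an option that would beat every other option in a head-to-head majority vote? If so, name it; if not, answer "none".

E

E vs D: 9–1 for E.
E vs A: 6–4 for E.
E vs B: 9–1 for E.
E vs C: 9–1 for E.
E beats every other option head-to-head.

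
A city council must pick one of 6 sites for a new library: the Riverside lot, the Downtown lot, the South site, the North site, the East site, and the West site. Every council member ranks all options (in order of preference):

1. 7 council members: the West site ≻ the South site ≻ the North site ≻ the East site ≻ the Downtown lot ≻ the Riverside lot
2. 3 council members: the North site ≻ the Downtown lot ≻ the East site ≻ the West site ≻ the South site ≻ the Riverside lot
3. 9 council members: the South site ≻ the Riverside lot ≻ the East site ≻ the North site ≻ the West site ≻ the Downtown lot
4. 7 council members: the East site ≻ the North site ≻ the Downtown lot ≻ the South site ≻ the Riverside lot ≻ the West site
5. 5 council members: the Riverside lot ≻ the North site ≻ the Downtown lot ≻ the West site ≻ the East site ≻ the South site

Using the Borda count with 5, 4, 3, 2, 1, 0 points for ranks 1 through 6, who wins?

the North site

the Riverside lot: 7·0 + 3·0 + 9·4 + 7·1 + 5·5 = 68
the Downtown lot: 7·1 + 3·4 + 9·0 + 7·3 + 5·3 = 55
the South site: 7·4 + 3·1 + 9·5 + 7·2 + 5·0 = 90
the North site: 7·3 + 3·5 + 9·2 + 7·4 + 5·4 = 102
the East site: 7·2 + 3·3 + 9·3 + 7·5 + 5·1 = 90
the West site: 7·5 + 3·2 + 9·1 + 7·0 + 5·2 = 60
the North site has the highest Borda score (102).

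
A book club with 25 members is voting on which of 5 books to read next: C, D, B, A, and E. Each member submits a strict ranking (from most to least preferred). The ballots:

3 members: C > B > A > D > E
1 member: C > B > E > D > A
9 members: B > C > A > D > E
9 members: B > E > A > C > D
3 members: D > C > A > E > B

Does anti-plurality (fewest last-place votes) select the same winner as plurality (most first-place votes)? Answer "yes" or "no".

Anti-plurality — last-place votes: C 0, D 9, B 3, A 1, E 12. Winner: C.
Plurality — first-place votes: C 4, D 3, B 18, A 0, E 0. Winner: B.
The two methods disagree.

no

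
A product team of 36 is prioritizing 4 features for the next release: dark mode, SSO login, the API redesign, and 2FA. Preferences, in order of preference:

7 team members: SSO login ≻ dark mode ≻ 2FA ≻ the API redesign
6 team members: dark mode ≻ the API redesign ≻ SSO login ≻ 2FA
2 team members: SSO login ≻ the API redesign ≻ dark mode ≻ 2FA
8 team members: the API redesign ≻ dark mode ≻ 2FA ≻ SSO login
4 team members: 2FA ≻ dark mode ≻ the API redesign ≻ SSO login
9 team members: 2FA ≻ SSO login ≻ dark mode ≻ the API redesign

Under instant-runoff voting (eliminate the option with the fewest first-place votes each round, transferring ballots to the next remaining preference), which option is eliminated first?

Round 1: dark mode 6, SSO login 9, the API redesign 8, 2FA 13. Eliminate dark mode.

dark mode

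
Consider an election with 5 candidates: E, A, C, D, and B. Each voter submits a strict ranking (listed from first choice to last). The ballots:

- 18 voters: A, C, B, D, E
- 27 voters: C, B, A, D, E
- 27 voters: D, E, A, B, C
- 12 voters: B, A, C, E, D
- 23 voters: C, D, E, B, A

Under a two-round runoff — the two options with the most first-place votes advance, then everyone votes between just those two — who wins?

Round 1 first-place votes: E 0, A 18, C 50, D 27, B 12.
C and D advance.
Runoff: C is preferred to D by 80 voters; D by 27.
C wins the runoff.

C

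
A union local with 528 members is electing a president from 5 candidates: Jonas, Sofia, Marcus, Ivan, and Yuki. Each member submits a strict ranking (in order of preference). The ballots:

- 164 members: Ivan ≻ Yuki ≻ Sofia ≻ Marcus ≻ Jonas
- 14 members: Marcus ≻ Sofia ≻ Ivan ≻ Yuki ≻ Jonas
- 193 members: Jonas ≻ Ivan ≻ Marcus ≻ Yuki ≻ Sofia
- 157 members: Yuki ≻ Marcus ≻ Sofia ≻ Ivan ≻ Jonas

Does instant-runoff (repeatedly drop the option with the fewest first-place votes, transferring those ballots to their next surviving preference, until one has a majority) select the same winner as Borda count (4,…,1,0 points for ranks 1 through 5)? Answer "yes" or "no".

Instant-runoff — R1 Jonas 193, Sofia 0, Marcus 14, Ivan 164, Yuki 157 (Sofia out); R2 Jonas 193, Marcus 14, Ivan 164, Yuki 157 (Marcus out); R3 Jonas 193, Ivan 178, Yuki 157 (Yuki out); R4 Jonas 193, Ivan 335 (Ivan winner). Winner: Ivan.
Borda — scores: Jonas 772, Sofia 684, Marcus 1077, Ivan 1420, Yuki 1327. Winner: Ivan.
The two methods agree.

yes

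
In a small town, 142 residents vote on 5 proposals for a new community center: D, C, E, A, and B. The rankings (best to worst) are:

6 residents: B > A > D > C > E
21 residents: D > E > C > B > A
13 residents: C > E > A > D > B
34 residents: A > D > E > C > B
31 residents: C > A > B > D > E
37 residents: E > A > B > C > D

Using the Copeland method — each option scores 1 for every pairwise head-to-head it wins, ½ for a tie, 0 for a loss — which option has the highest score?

D: beats E; loses to C, A, and B → score 1.
C: beats D and B; loses to E and A → score 2.
E: beats C and B; ties A; loses to D → score 2.5.
A: beats D, C, and B; ties E → score 3.5.
B: beats D; loses to C, E, and A → score 1.
A has the best pairwise record.

A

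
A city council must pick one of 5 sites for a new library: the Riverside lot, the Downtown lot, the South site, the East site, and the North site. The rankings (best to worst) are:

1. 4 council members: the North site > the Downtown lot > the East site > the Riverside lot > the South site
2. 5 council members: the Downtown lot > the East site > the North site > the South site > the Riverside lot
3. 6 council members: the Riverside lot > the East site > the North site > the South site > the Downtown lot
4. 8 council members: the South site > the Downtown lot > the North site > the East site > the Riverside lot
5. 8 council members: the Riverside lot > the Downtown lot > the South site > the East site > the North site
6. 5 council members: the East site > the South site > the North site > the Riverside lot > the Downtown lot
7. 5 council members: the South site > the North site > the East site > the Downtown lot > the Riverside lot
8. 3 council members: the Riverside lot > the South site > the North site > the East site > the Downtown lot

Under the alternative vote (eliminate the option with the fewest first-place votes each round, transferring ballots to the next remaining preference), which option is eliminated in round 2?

Round 1: the Riverside lot 17, the Downtown lot 5, the South site 13, the East site 5, the North site 4. Eliminate the North site.
Round 2: the Riverside lot 17, the Downtown lot 9, the South site 13, the East site 5. Eliminate the East site.

the East site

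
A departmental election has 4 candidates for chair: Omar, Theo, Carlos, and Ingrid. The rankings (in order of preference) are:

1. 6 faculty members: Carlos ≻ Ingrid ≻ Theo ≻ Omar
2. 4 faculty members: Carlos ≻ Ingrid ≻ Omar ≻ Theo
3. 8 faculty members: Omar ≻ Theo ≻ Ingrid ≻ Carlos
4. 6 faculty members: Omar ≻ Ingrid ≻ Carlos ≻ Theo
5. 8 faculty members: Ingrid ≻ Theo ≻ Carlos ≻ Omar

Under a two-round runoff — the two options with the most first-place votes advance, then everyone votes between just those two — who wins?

Carlos

Round 1 first-place votes: Omar 14, Theo 0, Carlos 10, Ingrid 8.
Omar and Carlos advance.
Runoff: Omar is preferred to Carlos by 14 voters; Carlos by 18.
Carlos wins the runoff.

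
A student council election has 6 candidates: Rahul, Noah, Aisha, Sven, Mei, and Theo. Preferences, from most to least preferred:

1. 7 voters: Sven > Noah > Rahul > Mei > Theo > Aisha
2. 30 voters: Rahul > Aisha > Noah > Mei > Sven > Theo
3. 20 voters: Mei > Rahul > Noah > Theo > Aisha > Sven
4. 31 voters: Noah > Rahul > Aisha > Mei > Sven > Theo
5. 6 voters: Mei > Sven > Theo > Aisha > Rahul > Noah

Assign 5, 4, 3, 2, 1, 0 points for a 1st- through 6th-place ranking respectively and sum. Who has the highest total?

Rahul

Rahul: 7·3 + 30·5 + 20·4 + 31·4 + 6·1 = 381
Noah: 7·4 + 30·3 + 20·3 + 31·5 + 6·0 = 333
Aisha: 7·0 + 30·4 + 20·1 + 31·3 + 6·2 = 245
Sven: 7·5 + 30·1 + 20·0 + 31·1 + 6·4 = 120
Mei: 7·2 + 30·2 + 20·5 + 31·2 + 6·5 = 266
Theo: 7·1 + 30·0 + 20·2 + 31·0 + 6·3 = 65
Rahul has the highest Borda score (381).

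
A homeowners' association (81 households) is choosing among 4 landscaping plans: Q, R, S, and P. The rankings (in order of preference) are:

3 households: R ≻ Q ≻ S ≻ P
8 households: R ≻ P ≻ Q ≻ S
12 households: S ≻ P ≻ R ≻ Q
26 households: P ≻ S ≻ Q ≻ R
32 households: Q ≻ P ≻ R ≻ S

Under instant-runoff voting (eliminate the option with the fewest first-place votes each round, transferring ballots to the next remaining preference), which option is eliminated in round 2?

Round 1: Q 32, R 11, S 12, P 26. Eliminate R.
Round 2: Q 35, S 12, P 34. Eliminate S.

S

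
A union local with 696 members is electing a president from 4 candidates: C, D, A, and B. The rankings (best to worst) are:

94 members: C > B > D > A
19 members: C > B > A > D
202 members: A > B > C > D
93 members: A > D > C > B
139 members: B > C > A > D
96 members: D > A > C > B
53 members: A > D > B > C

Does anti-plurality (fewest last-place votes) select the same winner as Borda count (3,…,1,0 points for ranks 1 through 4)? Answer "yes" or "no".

Anti-plurality — last-place votes: C 53, D 360, A 94, B 189. Winner: C.
Borda — scores: C 1008, D 674, A 1394, B 1100. Winner: A.
The two methods disagree.

no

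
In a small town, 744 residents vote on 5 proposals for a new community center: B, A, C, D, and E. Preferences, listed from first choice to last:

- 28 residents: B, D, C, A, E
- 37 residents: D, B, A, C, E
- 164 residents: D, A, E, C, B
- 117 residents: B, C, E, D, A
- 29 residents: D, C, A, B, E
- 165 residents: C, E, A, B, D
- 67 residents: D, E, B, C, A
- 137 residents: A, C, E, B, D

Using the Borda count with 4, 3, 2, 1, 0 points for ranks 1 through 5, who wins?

C

B: 28·4 + 37·3 + 164·0 + 117·4 + 29·1 + 165·1 + 67·2 + 137·1 = 1156
A: 28·1 + 37·2 + 164·3 + 117·0 + 29·2 + 165·2 + 67·0 + 137·4 = 1530
C: 28·2 + 37·1 + 164·1 + 117·3 + 29·3 + 165·4 + 67·1 + 137·3 = 1833
D: 28·3 + 37·4 + 164·4 + 117·1 + 29·4 + 165·0 + 67·4 + 137·0 = 1389
E: 28·0 + 37·0 + 164·2 + 117·2 + 29·0 + 165·3 + 67·3 + 137·2 = 1532
C has the highest Borda score (1833).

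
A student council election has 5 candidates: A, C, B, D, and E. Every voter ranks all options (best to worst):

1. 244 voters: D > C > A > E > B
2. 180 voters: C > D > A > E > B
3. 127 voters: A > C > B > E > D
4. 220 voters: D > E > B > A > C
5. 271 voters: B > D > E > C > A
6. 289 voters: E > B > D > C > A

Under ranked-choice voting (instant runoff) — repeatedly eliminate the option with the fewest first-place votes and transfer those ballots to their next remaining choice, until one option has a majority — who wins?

Round 1: A 127, C 180, B 271, D 464, E 289. Eliminate A.
Round 2: C 307, B 271, D 464, E 289. Eliminate B.
Round 3: C 307, D 735, E 289. D has a majority.

D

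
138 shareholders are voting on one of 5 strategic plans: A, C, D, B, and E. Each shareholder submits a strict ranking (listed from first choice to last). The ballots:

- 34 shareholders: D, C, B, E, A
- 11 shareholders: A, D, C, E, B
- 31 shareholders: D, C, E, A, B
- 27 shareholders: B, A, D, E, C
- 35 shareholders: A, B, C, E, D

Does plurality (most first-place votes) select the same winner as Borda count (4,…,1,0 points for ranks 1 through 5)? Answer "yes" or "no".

yes

Plurality — first-place votes: A 46, C 0, D 65, B 27, E 0. Winner: D.
Borda — scores: A 296, C 287, D 347, B 281, E 169. Winner: D.
The two methods agree.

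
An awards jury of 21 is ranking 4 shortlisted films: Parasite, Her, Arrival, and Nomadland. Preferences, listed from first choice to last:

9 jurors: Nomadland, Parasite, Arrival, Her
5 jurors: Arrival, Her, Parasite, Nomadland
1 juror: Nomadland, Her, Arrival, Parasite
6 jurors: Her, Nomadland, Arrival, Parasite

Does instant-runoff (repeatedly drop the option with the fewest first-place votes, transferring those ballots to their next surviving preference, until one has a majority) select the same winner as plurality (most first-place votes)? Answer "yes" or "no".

no

Instant-runoff — R1 Parasite 0, Her 6, Arrival 5, Nomadland 10 (Parasite out); R2 Her 6, Arrival 5, Nomadland 10 (Arrival out); R3 Her 11, Nomadland 10 (Her winner). Winner: Her.
Plurality — first-place votes: Parasite 0, Her 6, Arrival 5, Nomadland 10. Winner: Nomadland.
The two methods disagree.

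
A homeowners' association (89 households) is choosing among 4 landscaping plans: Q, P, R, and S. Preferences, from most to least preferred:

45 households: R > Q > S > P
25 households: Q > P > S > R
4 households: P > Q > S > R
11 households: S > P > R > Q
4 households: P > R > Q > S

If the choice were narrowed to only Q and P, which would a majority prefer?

Q

Voters preferring Q to P: 70; preferring P to Q: 19.
Q wins the head-to-head.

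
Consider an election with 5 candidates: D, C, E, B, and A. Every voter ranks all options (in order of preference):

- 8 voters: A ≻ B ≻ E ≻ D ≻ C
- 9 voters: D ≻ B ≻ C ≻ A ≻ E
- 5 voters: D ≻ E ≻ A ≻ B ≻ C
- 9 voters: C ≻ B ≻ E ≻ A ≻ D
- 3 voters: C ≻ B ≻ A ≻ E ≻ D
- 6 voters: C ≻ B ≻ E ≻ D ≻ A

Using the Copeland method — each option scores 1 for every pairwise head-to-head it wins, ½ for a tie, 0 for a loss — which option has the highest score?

B

D: beats C; ties A; loses to E and B → score 1.5.
C: beats E and A; loses to D and B → score 2.
E: beats D; ties A; loses to C and B → score 1.5.
B: beats D, C, E, and A → score 4.
A: ties D and E; loses to C and B → score 1.
B has the best pairwise record.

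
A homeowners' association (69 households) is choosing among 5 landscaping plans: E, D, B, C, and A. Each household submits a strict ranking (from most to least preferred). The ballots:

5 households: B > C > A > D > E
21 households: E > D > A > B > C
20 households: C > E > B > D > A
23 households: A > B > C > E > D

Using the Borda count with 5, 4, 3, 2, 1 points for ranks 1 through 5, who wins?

E: 5·1 + 21·5 + 20·4 + 23·2 = 236
D: 5·2 + 21·4 + 20·2 + 23·1 = 157
B: 5·5 + 21·2 + 20·3 + 23·4 = 219
C: 5·4 + 21·1 + 20·5 + 23·3 = 210
A: 5·3 + 21·3 + 20·1 + 23·5 = 213
E has the highest Borda score (236).

E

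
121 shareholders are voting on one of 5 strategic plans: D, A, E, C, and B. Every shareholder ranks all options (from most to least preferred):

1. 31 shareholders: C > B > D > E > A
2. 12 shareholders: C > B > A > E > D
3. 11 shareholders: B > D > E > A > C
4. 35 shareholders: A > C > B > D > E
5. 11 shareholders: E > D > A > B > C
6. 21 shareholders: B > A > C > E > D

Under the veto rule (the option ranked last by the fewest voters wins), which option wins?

B

Last-place votes: D 33, A 31, E 35, C 22, B 0.
B is ranked last by the fewest voters, so B wins.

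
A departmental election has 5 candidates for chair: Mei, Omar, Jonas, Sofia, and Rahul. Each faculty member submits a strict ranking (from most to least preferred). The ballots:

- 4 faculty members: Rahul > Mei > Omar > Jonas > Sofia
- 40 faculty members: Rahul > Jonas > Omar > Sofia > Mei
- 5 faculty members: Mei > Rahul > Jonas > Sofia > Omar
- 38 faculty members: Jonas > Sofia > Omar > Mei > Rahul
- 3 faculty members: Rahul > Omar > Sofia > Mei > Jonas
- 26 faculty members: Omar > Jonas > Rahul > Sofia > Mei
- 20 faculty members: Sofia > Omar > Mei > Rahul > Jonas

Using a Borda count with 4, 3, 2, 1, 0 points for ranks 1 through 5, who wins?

Mei: 4·3 + 40·0 + 5·4 + 38·1 + 3·1 + 26·0 + 20·2 = 113
Omar: 4·2 + 40·2 + 5·0 + 38·2 + 3·3 + 26·4 + 20·3 = 337
Jonas: 4·1 + 40·3 + 5·2 + 38·4 + 3·0 + 26·3 + 20·0 = 364
Sofia: 4·0 + 40·1 + 5·1 + 38·3 + 3·2 + 26·1 + 20·4 = 271
Rahul: 4·4 + 40·4 + 5·3 + 38·0 + 3·4 + 26·2 + 20·1 = 275
Jonas has the highest Borda score (364).

Jonas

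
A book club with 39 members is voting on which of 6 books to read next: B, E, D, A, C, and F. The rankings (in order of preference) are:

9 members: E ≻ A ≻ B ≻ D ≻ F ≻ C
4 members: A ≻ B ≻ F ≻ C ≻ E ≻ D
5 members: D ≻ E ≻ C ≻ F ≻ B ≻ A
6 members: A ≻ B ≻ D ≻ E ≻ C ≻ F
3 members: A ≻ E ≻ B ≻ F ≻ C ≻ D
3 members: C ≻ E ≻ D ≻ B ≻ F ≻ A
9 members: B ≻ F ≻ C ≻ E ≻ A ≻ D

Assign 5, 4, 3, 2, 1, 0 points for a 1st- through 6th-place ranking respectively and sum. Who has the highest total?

B

B: 9·3 + 4·4 + 5·1 + 6·4 + 3·3 + 3·2 + 9·5 = 132
E: 9·5 + 4·1 + 5·4 + 6·2 + 3·4 + 3·4 + 9·2 = 123
D: 9·2 + 4·0 + 5·5 + 6·3 + 3·0 + 3·3 + 9·0 = 70
A: 9·4 + 4·5 + 5·0 + 6·5 + 3·5 + 3·0 + 9·1 = 110
C: 9·0 + 4·2 + 5·3 + 6·1 + 3·1 + 3·5 + 9·3 = 74
F: 9·1 + 4·3 + 5·2 + 6·0 + 3·2 + 3·1 + 9·4 = 76
B has the highest Borda score (132).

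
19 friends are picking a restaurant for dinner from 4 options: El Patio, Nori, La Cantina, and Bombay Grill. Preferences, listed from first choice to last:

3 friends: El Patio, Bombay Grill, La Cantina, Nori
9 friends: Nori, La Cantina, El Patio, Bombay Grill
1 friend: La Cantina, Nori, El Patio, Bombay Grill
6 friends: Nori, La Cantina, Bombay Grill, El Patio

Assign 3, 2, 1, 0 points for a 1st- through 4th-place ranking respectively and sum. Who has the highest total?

El Patio: 3·3 + 9·1 + 1·1 + 6·0 = 19
Nori: 3·0 + 9·3 + 1·2 + 6·3 = 47
La Cantina: 3·1 + 9·2 + 1·3 + 6·2 = 36
Bombay Grill: 3·2 + 9·0 + 1·0 + 6·1 = 12
Nori has the highest Borda score (47).

Nori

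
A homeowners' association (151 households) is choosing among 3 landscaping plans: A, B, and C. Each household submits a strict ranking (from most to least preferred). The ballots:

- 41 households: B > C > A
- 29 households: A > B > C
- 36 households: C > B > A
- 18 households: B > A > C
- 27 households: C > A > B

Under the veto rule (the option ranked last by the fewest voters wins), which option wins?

Last-place votes: A 77, B 27, C 47.
B is ranked last by the fewest voters, so B wins.

B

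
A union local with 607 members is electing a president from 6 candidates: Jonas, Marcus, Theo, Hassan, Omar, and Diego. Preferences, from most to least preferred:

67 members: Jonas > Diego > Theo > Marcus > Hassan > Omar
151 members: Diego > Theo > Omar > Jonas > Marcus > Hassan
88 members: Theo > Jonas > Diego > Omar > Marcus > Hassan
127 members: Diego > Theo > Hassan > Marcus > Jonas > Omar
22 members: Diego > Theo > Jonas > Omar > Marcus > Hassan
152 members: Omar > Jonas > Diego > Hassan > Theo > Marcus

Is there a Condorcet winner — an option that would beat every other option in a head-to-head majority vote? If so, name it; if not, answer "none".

none

Checking pairwise contests:
Theo beats Jonas 388–219.
Jonas beats Marcus 480–127.
Diego beats Theo 519–88.
Jonas beats Hassan 480–127.
Jonas beats Omar 304–303.
Jonas beats Diego 307–300.
Every option loses at least one head-to-head, so there is no Condorcet winner.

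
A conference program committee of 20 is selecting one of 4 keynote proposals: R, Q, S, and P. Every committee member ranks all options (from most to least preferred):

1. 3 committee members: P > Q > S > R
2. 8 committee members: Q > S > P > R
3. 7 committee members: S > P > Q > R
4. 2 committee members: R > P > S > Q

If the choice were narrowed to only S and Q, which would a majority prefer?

Voters preferring S to Q: 9; preferring Q to S: 11.
Q wins the head-to-head.

Q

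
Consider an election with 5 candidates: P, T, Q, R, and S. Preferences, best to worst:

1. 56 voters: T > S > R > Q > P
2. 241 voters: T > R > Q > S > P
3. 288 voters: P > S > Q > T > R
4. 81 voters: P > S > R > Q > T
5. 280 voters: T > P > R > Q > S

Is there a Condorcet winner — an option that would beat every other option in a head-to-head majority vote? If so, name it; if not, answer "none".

T

T vs P: 577–369 for T.
T vs Q: 577–369 for T.
T vs R: 865–81 for T.
T vs S: 577–369 for T.
T beats every other option head-to-head.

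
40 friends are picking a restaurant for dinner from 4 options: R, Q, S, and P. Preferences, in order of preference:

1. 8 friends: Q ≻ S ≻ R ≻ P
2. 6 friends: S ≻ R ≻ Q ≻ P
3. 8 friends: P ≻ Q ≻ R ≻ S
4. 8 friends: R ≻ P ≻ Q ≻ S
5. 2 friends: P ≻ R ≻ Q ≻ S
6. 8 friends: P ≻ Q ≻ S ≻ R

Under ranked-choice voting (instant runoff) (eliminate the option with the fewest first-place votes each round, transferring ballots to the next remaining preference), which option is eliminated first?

S

Round 1: R 8, Q 8, S 6, P 18. Eliminate S.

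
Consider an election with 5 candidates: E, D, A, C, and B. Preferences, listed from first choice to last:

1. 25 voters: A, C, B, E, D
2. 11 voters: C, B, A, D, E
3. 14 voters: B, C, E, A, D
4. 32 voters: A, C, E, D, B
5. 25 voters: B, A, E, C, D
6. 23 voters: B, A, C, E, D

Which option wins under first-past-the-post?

First-place votes: E 0, D 0, A 57, C 11, B 62.
B has the most first-place votes.

B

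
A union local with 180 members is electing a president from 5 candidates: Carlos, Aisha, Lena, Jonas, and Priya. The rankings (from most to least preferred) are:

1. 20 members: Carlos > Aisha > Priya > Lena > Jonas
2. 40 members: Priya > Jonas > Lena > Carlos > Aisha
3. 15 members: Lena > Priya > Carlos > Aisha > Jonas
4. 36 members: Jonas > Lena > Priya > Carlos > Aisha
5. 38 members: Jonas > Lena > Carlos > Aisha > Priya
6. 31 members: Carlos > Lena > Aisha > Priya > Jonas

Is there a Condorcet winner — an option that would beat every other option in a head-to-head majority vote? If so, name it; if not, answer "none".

Checking pairwise contests:
Lena beats Carlos 129–51.
Carlos beats Aisha 180–0.
Jonas beats Lena 114–66.
Priya beats Jonas 106–74.
Lena beats Priya 120–60.
Every option loses at least one head-to-head, so there is no Condorcet winner.

none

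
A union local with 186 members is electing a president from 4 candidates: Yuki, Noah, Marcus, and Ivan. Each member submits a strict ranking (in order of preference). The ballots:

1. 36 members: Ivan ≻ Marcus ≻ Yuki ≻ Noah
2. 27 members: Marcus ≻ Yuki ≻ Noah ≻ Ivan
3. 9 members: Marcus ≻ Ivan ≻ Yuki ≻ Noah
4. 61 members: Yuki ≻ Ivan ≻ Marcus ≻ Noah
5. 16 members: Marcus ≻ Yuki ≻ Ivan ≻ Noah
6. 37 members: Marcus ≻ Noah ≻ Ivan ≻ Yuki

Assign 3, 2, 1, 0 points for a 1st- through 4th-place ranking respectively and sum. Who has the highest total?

Yuki: 36·1 + 27·2 + 9·1 + 61·3 + 16·2 + 37·0 = 314
Noah: 36·0 + 27·1 + 9·0 + 61·0 + 16·0 + 37·2 = 101
Marcus: 36·2 + 27·3 + 9·3 + 61·1 + 16·3 + 37·3 = 400
Ivan: 36·3 + 27·0 + 9·2 + 61·2 + 16·1 + 37·1 = 301
Marcus has the highest Borda score (400).

Marcus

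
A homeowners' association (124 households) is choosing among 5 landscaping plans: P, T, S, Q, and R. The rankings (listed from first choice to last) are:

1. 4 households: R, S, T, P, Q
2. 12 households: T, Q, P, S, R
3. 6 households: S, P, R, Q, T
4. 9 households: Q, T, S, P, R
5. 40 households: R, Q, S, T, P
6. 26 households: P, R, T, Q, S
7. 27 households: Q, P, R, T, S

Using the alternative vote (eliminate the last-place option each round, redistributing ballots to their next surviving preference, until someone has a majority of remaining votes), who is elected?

Round 1: P 26, T 12, S 6, Q 36, R 44. Eliminate S.
Round 2: P 32, T 12, Q 36, R 44. Eliminate T.
Round 3: P 32, Q 48, R 44. Eliminate P.
Round 4: Q 48, R 76. R has a majority.

R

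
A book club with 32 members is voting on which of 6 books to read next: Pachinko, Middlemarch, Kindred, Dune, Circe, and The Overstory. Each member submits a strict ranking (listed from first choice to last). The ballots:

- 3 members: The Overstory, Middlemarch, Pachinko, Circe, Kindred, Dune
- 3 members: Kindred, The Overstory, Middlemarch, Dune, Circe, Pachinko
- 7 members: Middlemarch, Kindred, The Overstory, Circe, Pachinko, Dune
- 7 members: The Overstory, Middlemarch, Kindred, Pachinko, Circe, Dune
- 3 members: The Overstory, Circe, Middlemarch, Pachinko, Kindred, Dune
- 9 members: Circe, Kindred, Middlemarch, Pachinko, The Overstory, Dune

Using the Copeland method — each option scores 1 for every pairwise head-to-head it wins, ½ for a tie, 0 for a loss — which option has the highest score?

Pachinko: beats Dune; loses to Middlemarch, Kindred, Circe, and The Overstory → score 1.
Middlemarch: beats Pachinko, Kindred, Dune, and Circe; ties The Overstory → score 4.5.
Kindred: beats Pachinko, Dune, Circe, and The Overstory; loses to Middlemarch → score 4.
Dune: loses to Pachinko, Middlemarch, Kindred, Circe, and The Overstory → score 0.
Circe: beats Pachinko and Dune; loses to Middlemarch, Kindred, and The Overstory → score 2.
The Overstory: beats Pachinko, Dune, and Circe; ties Middlemarch; loses to Kindred → score 3.5.
Middlemarch has the best pairwise record.

Middlemarch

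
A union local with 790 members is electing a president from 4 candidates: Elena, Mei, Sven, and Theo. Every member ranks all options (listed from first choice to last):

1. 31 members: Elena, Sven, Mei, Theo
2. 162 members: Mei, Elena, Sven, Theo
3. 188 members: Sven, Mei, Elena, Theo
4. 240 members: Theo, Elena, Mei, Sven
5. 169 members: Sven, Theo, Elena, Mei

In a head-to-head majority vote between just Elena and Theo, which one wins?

Theo

Voters preferring Elena to Theo: 381; preferring Theo to Elena: 409.
Theo wins the head-to-head.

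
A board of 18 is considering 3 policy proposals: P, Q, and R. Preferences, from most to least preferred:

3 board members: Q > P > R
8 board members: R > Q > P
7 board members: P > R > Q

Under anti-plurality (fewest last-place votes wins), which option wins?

Last-place votes: P 8, Q 7, R 3.
R is ranked last by the fewest voters, so R wins.

R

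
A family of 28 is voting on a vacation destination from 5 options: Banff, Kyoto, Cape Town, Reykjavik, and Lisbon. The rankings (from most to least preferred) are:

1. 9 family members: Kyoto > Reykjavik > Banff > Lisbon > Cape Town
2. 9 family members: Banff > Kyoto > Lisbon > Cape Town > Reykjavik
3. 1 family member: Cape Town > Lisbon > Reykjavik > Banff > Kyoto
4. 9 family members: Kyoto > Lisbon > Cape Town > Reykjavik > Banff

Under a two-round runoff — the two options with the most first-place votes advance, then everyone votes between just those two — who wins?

Kyoto

Round 1 first-place votes: Banff 9, Kyoto 18, Cape Town 1, Reykjavik 0, Lisbon 0.
Kyoto and Banff advance.
Runoff: Kyoto is preferred to Banff by 18 voters; Banff by 10.
Kyoto wins the runoff.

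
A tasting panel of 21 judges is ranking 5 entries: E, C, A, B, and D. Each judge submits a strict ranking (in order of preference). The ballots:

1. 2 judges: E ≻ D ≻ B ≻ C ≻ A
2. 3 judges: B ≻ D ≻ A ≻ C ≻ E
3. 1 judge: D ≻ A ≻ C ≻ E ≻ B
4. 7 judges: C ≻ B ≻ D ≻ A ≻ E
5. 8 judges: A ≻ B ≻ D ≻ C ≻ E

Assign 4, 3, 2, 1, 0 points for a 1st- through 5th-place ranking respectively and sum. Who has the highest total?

B

E: 2·4 + 3·0 + 1·1 + 7·0 + 8·0 = 9
C: 2·1 + 3·1 + 1·2 + 7·4 + 8·1 = 43
A: 2·0 + 3·2 + 1·3 + 7·1 + 8·4 = 48
B: 2·2 + 3·4 + 1·0 + 7·3 + 8·3 = 61
D: 2·3 + 3·3 + 1·4 + 7·2 + 8·2 = 49
B has the highest Borda score (61).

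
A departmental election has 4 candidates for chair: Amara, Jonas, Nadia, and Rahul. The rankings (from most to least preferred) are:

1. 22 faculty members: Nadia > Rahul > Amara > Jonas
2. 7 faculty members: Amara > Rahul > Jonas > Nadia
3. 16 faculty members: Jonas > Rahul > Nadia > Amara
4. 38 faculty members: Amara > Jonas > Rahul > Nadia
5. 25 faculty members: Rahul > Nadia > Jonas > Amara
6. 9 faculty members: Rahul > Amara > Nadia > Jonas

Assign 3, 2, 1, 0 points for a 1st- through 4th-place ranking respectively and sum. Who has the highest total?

Rahul

Amara: 22·1 + 7·3 + 16·0 + 38·3 + 25·0 + 9·2 = 175
Jonas: 22·0 + 7·1 + 16·3 + 38·2 + 25·1 + 9·0 = 156
Nadia: 22·3 + 7·0 + 16·1 + 38·0 + 25·2 + 9·1 = 141
Rahul: 22·2 + 7·2 + 16·2 + 38·1 + 25·3 + 9·3 = 230
Rahul has the highest Borda score (230).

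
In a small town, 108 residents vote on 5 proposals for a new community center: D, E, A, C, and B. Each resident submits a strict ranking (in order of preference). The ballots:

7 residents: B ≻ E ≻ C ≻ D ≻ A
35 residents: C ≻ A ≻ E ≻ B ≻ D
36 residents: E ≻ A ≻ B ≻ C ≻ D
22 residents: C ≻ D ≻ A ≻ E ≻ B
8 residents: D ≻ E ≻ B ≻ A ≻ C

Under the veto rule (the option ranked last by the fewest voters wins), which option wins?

Last-place votes: D 71, E 0, A 7, C 8, B 22.
E is ranked last by the fewest voters, so E wins.

E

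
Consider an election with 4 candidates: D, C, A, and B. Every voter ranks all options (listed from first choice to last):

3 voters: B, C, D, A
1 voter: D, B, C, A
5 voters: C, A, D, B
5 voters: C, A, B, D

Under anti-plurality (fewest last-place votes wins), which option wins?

C

Last-place votes: D 5, C 0, A 4, B 5.
C is ranked last by the fewest voters, so C wins.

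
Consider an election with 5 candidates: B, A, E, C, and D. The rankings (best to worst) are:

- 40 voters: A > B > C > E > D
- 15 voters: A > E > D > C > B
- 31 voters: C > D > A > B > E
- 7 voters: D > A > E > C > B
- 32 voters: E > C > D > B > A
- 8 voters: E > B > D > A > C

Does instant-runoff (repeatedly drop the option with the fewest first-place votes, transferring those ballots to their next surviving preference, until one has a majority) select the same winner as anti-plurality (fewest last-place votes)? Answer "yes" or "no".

no

Instant-runoff — R1 B 0, A 55, E 40, C 31, D 7 (B out); R2 A 55, E 40, C 31, D 7 (D out); R3 A 62, E 40, C 31 (C out); R4 A 93, E 40 (A winner). Winner: A.
Anti-plurality — last-place votes: B 22, A 32, E 31, C 8, D 40. Winner: C.
The two methods disagree.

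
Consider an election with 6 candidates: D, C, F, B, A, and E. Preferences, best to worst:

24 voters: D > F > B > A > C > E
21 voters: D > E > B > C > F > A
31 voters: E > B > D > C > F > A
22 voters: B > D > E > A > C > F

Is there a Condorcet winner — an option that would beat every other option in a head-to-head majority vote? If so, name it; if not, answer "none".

Checking pairwise contests:
B beats D 53–45.
D beats C 98–0.
D beats F 98–0.
E beats B 52–46.
D beats A 98–0.
D beats E 67–31.
Every option loses at least one head-to-head, so there is no Condorcet winner.

none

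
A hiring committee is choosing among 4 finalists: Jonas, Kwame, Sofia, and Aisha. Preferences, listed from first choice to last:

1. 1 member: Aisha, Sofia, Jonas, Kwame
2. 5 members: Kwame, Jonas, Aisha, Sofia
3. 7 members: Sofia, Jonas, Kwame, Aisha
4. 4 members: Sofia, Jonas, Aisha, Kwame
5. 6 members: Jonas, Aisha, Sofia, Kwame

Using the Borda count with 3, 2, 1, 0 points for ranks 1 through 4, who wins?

Jonas

Jonas: 1·1 + 5·2 + 7·2 + 4·2 + 6·3 = 51
Kwame: 1·0 + 5·3 + 7·1 + 4·0 + 6·0 = 22
Sofia: 1·2 + 5·0 + 7·3 + 4·3 + 6·1 = 41
Aisha: 1·3 + 5·1 + 7·0 + 4·1 + 6·2 = 24
Jonas has the highest Borda score (51).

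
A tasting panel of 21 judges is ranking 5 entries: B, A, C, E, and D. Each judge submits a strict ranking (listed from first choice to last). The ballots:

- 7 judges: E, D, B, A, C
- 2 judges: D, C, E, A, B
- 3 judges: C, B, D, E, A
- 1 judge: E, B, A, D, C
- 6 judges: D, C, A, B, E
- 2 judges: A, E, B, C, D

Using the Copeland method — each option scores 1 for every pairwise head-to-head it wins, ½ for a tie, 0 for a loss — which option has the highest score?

D

B: beats A; loses to C, E, and D → score 1.
A: loses to B, C, E, and D → score 0.
C: beats B, A, and E; loses to D → score 3.
E: beats B and A; loses to C and D → score 2.
D: beats B, A, C, and E → score 4.
D has the best pairwise record.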